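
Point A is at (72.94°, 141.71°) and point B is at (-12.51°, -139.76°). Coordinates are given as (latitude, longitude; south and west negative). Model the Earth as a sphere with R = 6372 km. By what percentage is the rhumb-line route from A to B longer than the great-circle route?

Great circle: σ = 1.7215 rad → d_gc = Rσ = 10969.3 km
Rhumb: Δφ = -1.4914, Δλ = +1.3706, Δψ = -2.1173, q = Δφ/Δψ = 0.7044 → d_rh = R√(Δφ²+q²Δλ²) = 11320.4 km
Excess = (11320.4 − 10969.3) / 10969.3 = 351.1 / 10969.3 = 3.20% ≈ 3.2%

3.2%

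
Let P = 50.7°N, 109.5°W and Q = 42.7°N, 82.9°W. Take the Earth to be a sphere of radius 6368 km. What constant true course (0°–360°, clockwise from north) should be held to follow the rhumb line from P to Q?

Δψ = ln[tan(π/4+φ₂/2)/tan(π/4+φ₁/2)] = -0.2041
Δλ = +0.4643 rad (taken the short way round)
course = atan2(Δλ, Δψ) = 113.73°

113.7°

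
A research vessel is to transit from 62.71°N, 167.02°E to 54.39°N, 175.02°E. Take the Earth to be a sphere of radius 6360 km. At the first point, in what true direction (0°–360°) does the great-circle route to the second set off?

N = sin Δλ·cos φ₂ = +0.0810;  D = cos φ₁ sin φ₂ − sin φ₁ cos φ₂ cos Δλ = -0.1397
initial course = atan2(N, D) = 149.88°

149.9°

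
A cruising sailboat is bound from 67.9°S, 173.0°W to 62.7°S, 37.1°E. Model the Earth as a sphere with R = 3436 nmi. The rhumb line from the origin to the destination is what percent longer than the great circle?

Great circle: σ = 0.8311 rad → d_gc = Rσ = 2855.8 nmi
Rhumb: Δφ = +0.0908, Δλ = -2.6162, Δψ = +0.2180, q = Δφ/Δψ = 0.4164 → d_rh = R√(Δφ²+q²Δλ²) = 3755.8 nmi
Excess = (3755.8 − 2855.8) / 2855.8 = 900.0 / 2855.8 = 31.51% ≈ 31.5%

31.5%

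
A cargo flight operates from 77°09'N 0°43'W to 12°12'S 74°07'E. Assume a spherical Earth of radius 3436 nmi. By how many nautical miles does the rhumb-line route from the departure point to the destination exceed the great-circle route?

190 nmi

Great circle: cos σ = sin φ₁ sin φ₂ + cos φ₁ cos φ₂ cos Δλ,  σ = 1.7205 rad → d_gc = 5911.7 nmi
Rhumb line: Δψ = -2.3984, q = Δφ/Δψ = 0.6502, d_rh = R√(Δφ²+q²Δλ²) = 6101.3 nmi
Excess = 6101.3 − 5911.7 = 189.6 ≈ 190 nmi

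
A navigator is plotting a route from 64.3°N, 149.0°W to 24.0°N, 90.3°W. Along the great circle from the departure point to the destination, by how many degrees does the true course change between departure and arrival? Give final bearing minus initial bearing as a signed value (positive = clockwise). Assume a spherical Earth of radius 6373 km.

At departure: θ₁ = atan2(sin Δλ cos φ₂, cos φ₁ sin φ₂ − sin φ₁ cos φ₂ cos Δλ) = 107.84°
At arrival: θ₂ = atan2(sin Δλ cos φ₁, −cos φ₂ sin φ₁ + sin φ₂ cos φ₁ cos Δλ) = 153.14°
Δθ = θ₂ − θ₁ = +45.3°

+45.3°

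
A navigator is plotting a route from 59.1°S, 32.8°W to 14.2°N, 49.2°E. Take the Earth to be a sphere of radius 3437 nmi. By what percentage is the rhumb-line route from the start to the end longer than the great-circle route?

2.1%

Great circle: σ = 1.7125 rad → d_gc = Rσ = 5885.8 nmi
Rhumb: Δφ = +1.2793, Δλ = +1.4312, Δψ = +1.5364, q = Δφ/Δψ = 0.8327 → d_rh = R√(Δφ²+q²Δλ²) = 6009.2 nmi
Excess = (6009.2 − 5885.8) / 5885.8 = 123.4 / 5885.8 = 2.10% ≈ 2.1%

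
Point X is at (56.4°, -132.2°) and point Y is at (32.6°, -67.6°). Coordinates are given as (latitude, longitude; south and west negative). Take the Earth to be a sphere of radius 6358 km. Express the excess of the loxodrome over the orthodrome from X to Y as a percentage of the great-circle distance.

Great circle: σ = 0.8649 rad → d_gc = Rσ = 5499.0 km
Rhumb: Δφ = -0.4154, Δλ = +1.1275, Δψ = -0.5952, q = Δφ/Δψ = 0.6979 → d_rh = R√(Δφ²+q²Δλ²) = 5657.4 km
Excess = (5657.4 − 5499.0) / 5499.0 = 158.4 / 5499.0 = 2.88% ≈ 2.9%

2.9%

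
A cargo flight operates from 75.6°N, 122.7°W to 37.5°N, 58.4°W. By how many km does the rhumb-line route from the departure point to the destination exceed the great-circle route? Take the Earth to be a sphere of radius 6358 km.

Great circle: cos σ = sin φ₁ sin φ₂ + cos φ₁ cos φ₂ cos Δλ,  σ = 0.8296 rad → d_gc = 5274.4 km
Rhumb line: Δψ = -1.3619, q = Δφ/Δψ = 0.4883, d_rh = R√(Δφ²+q²Δλ²) = 5478.4 km
Excess = 5478.4 − 5274.4 = 204.0 ≈ 204 km

204 km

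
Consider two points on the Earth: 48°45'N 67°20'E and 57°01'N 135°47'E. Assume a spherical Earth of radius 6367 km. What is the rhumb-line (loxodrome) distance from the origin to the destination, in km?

Rhumb course C = atan2(Δλ, Δψ) with Δψ = ln[tan(π/4+φ₂/2)/tan(π/4+φ₁/2)] = +0.2400, Δλ = +1.1947 → C = 78.64°
d = R·|Δφ| / |cos C| = 6367·0.14428 / 0.19698 = 4663 km

4663 km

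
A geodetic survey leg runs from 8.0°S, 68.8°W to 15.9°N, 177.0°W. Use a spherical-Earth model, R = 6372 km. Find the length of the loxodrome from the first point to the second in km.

12209 km

Rhumb course C = atan2(Δλ, Δψ) with Δψ = ln[tan(π/4+φ₂/2)/tan(π/4+φ₁/2)] = +0.4212, Δλ = -1.8884 → C = 282.57°
d = R·|Δφ| / |cos C| = 6372·0.41713 / 0.21770 = 12209 km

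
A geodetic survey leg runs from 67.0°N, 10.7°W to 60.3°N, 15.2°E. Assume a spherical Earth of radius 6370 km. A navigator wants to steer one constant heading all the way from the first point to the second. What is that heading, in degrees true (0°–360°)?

120.4°

Meridional parts: M(φ₁)=+1.5923, M(φ₂)=+1.3275 → ΔM = -0.2648;  Δλ = +0.4520 rad
tan C = Δλ / ΔM = -1.7068 → C = 120.37°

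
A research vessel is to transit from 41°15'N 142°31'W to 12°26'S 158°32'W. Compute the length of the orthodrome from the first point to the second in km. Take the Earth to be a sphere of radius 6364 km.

cos σ = sin φ₁ sin φ₂ + cos φ₁ cos φ₂ cos Δλ
      = sin(41.25°)sin(-12.43°) + cos(41.25°)cos(-12.43°)cos(-16.02°) = 0.5637
σ = 55.685° → d = Rσ = 6364·0.97188 = 6185 km

6185 km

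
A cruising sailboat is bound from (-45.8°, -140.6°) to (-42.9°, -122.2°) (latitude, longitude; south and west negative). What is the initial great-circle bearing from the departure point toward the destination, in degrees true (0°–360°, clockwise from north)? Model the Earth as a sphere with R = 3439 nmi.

84.1°

N = sin Δλ·cos φ₂ = +0.2312;  D = cos φ₁ sin φ₂ − sin φ₁ cos φ₂ cos Δλ = +0.0237
initial course = atan2(N, D) = 84.14°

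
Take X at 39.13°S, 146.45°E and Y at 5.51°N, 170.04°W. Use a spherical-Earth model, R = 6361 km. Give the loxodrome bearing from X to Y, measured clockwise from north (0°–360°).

42.1°

Meridional parts: M(φ₁)=-0.7432, M(φ₂)=+0.0963 → ΔM = +0.8395;  Δλ = +0.7594 rad
tan C = Δλ / ΔM = +0.9045 → C = 42.13°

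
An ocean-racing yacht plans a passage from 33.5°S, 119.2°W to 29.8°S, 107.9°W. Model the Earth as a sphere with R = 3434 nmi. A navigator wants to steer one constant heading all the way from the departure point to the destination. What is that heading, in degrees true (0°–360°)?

69.0°

Meridional parts: M(φ₁)=-0.6212, M(φ₂)=-0.5453 → ΔM = +0.0759;  Δλ = +0.1972 rad
tan C = Δλ / ΔM = +2.5990 → C = 68.96°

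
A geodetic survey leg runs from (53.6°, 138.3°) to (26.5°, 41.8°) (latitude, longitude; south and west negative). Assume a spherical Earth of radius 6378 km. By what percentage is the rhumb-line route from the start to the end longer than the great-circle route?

Great circle: σ = 1.2671 rad → d_gc = Rσ = 8081.7 km
Rhumb: Δφ = -0.4730, Δλ = -1.6842, Δψ = -0.6324, q = Δφ/Δψ = 0.7479 → d_rh = R√(Δφ²+q²Δλ²) = 8581.7 km
Excess = (8581.7 − 8081.7) / 8081.7 = 500.0 / 8081.7 = 6.19% ≈ 6.2%

6.2%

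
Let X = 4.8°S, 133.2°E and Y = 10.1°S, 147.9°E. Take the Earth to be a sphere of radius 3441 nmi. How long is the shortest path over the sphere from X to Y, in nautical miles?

cos σ = sin φ₁ sin φ₂ + cos φ₁ cos φ₂ cos Δλ
      = sin(-4.80°)sin(-10.10°) + cos(-4.80°)cos(-10.10°)cos(14.70°) = 0.9636
σ = 15.504° → d = Rσ = 3441·0.27059 = 931 nmi

931 nmi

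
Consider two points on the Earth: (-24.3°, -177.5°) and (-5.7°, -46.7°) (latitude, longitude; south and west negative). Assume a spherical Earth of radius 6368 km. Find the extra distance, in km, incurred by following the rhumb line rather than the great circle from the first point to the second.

399 km

Great circle: cos σ = sin φ₁ sin φ₂ + cos φ₁ cos φ₂ cos Δλ,  σ = 2.1552 rad → d_gc = 13724.4 km
Rhumb line: Δψ = +0.3378, q = Δφ/Δψ = 0.9611, d_rh = R√(Δφ²+q²Δλ²) = 14123.5 km
Excess = 14123.5 − 13724.4 = 399.1 ≈ 399 km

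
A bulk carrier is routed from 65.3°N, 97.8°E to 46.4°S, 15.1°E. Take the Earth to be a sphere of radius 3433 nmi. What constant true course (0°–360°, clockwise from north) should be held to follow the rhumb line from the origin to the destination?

210.7°

Meridional parts: M(φ₁)=+1.5189, M(φ₂)=-0.9164 → ΔM = -2.4353;  Δλ = -1.4434 rad
tan C = Δλ / ΔM = +0.5927 → C = 210.66°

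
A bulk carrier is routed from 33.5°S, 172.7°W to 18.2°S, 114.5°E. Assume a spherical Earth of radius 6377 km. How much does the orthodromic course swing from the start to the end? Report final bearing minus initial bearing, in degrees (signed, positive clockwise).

At departure: θ₁ = atan2(sin Δλ cos φ₂, cos φ₁ sin φ₂ − sin φ₁ cos φ₂ cos Δλ) = 263.37°
At arrival: θ₂ = atan2(sin Δλ cos φ₁, −cos φ₂ sin φ₁ + sin φ₂ cos φ₁ cos Δλ) = 299.32°
Δθ = θ₂ − θ₁ = +35.9°

+35.9°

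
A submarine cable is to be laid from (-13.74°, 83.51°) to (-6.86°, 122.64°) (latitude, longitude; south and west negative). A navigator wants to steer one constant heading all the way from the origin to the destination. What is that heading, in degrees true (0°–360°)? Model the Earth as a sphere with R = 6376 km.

79.9°

Meridional parts: M(φ₁)=-0.2421, M(φ₂)=-0.1200 → ΔM = +0.1221;  Δλ = +0.6829 rad
tan C = Δλ / ΔM = +5.5923 → C = 79.86°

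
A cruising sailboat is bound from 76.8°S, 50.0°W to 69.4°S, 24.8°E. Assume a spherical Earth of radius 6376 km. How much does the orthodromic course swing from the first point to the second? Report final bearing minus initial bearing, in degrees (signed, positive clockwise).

-72.5°

At departure: θ₁ = atan2(sin Δλ cos φ₂, cos φ₁ sin φ₂ − sin φ₁ cos φ₂ cos Δλ) = 110.05°
At arrival: θ₂ = atan2(sin Δλ cos φ₁, −cos φ₂ sin φ₁ + sin φ₂ cos φ₁ cos Δλ) = 37.57°
Δθ = θ₂ − θ₁ = -72.5°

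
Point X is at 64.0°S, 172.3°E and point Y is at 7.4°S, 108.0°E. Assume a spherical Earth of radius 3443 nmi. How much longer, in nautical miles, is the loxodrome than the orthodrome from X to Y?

Great circle: cos σ = sin φ₁ sin φ₂ + cos φ₁ cos φ₂ cos Δλ,  σ = 1.2616 rad → d_gc = 4343.7 nmi
Rhumb line: Δψ = +1.3364, q = Δφ/Δψ = 0.7392, d_rh = R√(Δφ²+q²Δλ²) = 4441.4 nmi
Excess = 4441.4 − 4343.7 = 97.7 ≈ 98 nmi

98 nmi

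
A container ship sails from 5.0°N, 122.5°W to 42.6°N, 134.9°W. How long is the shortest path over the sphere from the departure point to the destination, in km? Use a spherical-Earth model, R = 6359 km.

4348 km

Haversine: a = sin²(Δφ/2)+cos φ₁ cos φ₂ sin²(Δλ/2) = 0.11241;  σ = 2·atan2(√a,√(1−a))
σ = 39.178° → d = Rσ = 6359·0.68379 = 4348 km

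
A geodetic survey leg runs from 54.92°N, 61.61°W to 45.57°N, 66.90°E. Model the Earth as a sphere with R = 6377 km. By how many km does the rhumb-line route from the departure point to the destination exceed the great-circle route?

1320 km

Great circle: cos σ = sin φ₁ sin φ₂ + cos φ₁ cos φ₂ cos Δλ,  σ = 1.2304 rad → d_gc = 7846.12 km
Rhumb line: Δψ = -0.2563, q = Δφ/Δψ = 0.6367, d_rh = R√(Δφ²+q²Δλ²) = 9166.55 km
Excess = 9166.55 − 7846.12 = 1320.43 ≈ 1320 km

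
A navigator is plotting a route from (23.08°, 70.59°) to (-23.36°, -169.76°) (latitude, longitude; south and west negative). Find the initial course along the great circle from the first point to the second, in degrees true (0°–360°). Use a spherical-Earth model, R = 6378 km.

N = sin Δλ·cos φ₂ = +0.7978;  D = cos φ₁ sin φ₂ − sin φ₁ cos φ₂ cos Δλ = -0.1867
initial course = atan2(N, D) = 103.17°

103.2°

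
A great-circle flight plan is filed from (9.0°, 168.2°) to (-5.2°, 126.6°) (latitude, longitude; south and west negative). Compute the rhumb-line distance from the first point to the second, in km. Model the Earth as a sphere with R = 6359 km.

Rhumb course C = atan2(Δλ, Δψ) with Δψ = ln[tan(π/4+φ₂/2)/tan(π/4+φ₁/2)] = -0.2486, Δλ = -0.7261 → C = 251.10°
d = R·|Δφ| / |cos C| = 6359·0.24784 / 0.32395 = 4865 km

4865 km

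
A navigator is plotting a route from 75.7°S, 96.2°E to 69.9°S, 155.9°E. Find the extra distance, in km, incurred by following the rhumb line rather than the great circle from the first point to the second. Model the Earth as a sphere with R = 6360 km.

84 km

Great circle: cos σ = sin φ₁ sin φ₂ + cos φ₁ cos φ₂ cos Δλ,  σ = 0.3084 rad → d_gc = 1961.4 km
Rhumb line: Δψ = +0.3456, q = Δφ/Δψ = 0.2929, d_rh = R√(Δφ²+q²Δλ²) = 2045.2 km
Excess = 2045.2 − 1961.4 = 83.8 ≈ 84 km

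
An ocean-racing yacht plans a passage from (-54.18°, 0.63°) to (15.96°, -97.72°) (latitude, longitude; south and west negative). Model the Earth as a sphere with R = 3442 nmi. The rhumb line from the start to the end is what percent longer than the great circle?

Great circle: σ = 1.8804 rad → d_gc = Rσ = 6472.3 nmi
Rhumb: Δφ = +1.2242, Δλ = -1.7165, Δψ = +1.4118, q = Δφ/Δψ = 0.8671 → d_rh = R√(Δφ²+q²Δλ²) = 6633.4 nmi
Excess = (6633.4 − 6472.3) / 6472.3 = 161.1 / 6472.3 = 2.49% ≈ 2.5%

2.5%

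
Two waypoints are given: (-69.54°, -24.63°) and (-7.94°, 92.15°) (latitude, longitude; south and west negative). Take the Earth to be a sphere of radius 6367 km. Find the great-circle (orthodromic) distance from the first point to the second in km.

10170 km

Haversine: a = sin²(Δφ/2)+cos φ₁ cos φ₂ sin²(Δλ/2) = 0.51328;  σ = 2·atan2(√a,√(1−a))
σ = 91.522° → d = Rσ = 6367·1.59736 = 10170 km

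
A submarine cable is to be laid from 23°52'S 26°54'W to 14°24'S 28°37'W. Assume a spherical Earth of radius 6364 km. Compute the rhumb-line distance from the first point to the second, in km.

1067 km

Rhumb course C = atan2(Δλ, Δψ) with Δψ = ln[tan(π/4+φ₂/2)/tan(π/4+φ₁/2)] = +0.1751, Δλ = -0.0300 → C = 350.29°
d = R·|Δφ| / |cos C| = 6364·0.16522 / 0.98568 = 1067 km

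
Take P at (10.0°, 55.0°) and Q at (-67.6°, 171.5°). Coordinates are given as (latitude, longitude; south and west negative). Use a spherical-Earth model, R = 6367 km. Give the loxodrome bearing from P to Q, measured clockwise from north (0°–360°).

Meridional parts: M(φ₁)=+0.1754, M(φ₂)=-1.6195 → ΔM = -1.7949;  Δλ = +2.0333 rad
tan C = Δλ / ΔM = -1.1328 → C = 131.44°

131.4°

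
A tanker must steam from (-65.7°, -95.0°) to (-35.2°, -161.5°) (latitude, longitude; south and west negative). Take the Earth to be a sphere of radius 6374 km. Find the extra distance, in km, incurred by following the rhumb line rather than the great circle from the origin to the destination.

199 km

Great circle: cos σ = sin φ₁ sin φ₂ + cos φ₁ cos φ₂ cos Δλ,  σ = 0.8507 rad → d_gc = 5422.4 km
Rhumb line: Δψ = +0.8786, q = Δφ/Δψ = 0.6058, d_rh = R√(Δφ²+q²Δλ²) = 5621.5 km
Excess = 5621.5 − 5422.4 = 199.1 ≈ 199 km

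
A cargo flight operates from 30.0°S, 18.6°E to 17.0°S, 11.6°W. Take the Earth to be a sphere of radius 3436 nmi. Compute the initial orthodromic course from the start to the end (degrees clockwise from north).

N = sin Δλ·cos φ₂ = -0.4810;  D = cos φ₁ sin φ₂ − sin φ₁ cos φ₂ cos Δλ = +0.1601
initial course = atan2(N, D) = 288.40°

288.4°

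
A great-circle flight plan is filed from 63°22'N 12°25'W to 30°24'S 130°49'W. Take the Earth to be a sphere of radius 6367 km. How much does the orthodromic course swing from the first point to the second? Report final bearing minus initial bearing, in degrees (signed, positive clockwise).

-69.7°

At departure: θ₁ = atan2(sin Δλ cos φ₂, cos φ₁ sin φ₂ − sin φ₁ cos φ₂ cos Δλ) = 280.44°
At arrival: θ₂ = atan2(sin Δλ cos φ₁, −cos φ₂ sin φ₁ + sin φ₂ cos φ₁ cos Δλ) = 210.74°
Δθ = θ₂ − θ₁ = -69.7°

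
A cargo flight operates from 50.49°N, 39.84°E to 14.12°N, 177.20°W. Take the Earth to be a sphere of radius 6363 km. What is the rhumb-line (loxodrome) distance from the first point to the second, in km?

Rhumb course C = atan2(Δλ, Δψ) with Δψ = ln[tan(π/4+φ₂/2)/tan(π/4+φ₁/2)] = -0.7751, Δλ = +2.4951 → C = 107.26°
d = R·|Δφ| / |cos C| = 6363·0.63478 / 0.29666 = 13615 km

13615 km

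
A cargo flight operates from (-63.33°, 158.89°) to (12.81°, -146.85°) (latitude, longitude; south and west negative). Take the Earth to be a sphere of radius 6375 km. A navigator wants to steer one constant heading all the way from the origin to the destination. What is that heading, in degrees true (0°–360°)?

Meridional parts: M(φ₁)=-1.4395, M(φ₂)=+0.2255 → ΔM = +1.6650;  Δλ = +0.9470 rad
tan C = Δλ / ΔM = +0.5688 → C = 29.63°

29.6°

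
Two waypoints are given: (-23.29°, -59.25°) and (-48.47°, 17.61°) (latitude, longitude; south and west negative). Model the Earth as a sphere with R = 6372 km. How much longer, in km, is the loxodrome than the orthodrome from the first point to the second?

218 km

Great circle: cos σ = sin φ₁ sin φ₂ + cos φ₁ cos φ₂ cos Δλ,  σ = 1.1214 rad → d_gc = 7145.5 km
Rhumb line: Δψ = -0.5516, q = Δφ/Δψ = 0.7967, d_rh = R√(Δφ²+q²Δλ²) = 7363.3 km
Excess = 7363.3 − 7145.5 = 217.8 ≈ 218 km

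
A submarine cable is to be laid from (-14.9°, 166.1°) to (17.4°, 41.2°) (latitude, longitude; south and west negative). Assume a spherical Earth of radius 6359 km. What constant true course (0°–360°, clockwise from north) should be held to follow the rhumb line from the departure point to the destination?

284.7°

Δψ = ln[tan(π/4+φ₂/2)/tan(π/4+φ₁/2)] = +0.5715
Δλ = -2.1799 rad (taken the short way round)
course = atan2(Δλ, Δψ) = 284.69°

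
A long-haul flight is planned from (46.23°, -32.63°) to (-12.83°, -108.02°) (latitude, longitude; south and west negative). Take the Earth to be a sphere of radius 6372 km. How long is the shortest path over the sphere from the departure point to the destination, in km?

9947 km

cos σ = sin φ₁ sin φ₂ + cos φ₁ cos φ₂ cos Δλ
      = sin(46.23°)sin(-12.83°) + cos(46.23°)cos(-12.83°)cos(-75.39°) = 0.0098
σ = 89.440° → d = Rσ = 6372·1.56102 = 9947 km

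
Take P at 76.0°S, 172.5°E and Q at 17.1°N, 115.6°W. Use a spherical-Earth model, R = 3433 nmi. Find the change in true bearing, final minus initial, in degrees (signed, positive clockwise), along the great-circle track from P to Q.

At departure: θ₁ = atan2(sin Δλ cos φ₂, cos φ₁ sin φ₂ − sin φ₁ cos φ₂ cos Δλ) = 68.42°
At arrival: θ₂ = atan2(sin Δλ cos φ₁, −cos φ₂ sin φ₁ + sin φ₂ cos φ₁ cos Δλ) = 13.61°
Δθ = θ₂ − θ₁ = -54.8°

-54.8°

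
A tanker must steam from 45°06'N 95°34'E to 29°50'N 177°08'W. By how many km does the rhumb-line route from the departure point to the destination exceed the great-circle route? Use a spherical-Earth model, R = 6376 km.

Great circle: cos σ = sin φ₁ sin φ₂ + cos φ₁ cos φ₂ cos Δλ,  σ = 1.1797 rad → d_gc = 7521.6 km
Rhumb line: Δψ = -0.3379, q = Δφ/Δψ = 0.7886, d_rh = R√(Δφ²+q²Δλ²) = 7847.0 km
Excess = 7847.0 − 7521.6 = 325.4 ≈ 325 km

325 km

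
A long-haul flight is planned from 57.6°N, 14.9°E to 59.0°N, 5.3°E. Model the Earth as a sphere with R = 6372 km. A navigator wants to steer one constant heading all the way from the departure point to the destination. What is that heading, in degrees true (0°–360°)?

285.5°

Meridional parts: M(φ₁)=+1.2361, M(φ₂)=+1.2826 → ΔM = +0.0465;  Δλ = -0.1676 rad
tan C = Δλ / ΔM = -3.6027 → C = 285.51°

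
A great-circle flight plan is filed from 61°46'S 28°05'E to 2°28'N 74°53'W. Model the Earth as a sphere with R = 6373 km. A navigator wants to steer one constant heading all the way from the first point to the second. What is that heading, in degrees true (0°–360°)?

308.4°

Meridional parts: M(φ₁)=-1.3803, M(φ₂)=+0.0431 → ΔM = +1.4234;  Δλ = -1.7971 rad
tan C = Δλ / ΔM = -1.2625 → C = 308.38°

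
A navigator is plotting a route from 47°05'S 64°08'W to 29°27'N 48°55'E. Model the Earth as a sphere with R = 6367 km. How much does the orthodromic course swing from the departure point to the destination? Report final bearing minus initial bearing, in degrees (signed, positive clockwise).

Initial bearing θ₁ = atan2(sin Δλ cos φ₂, cos φ₁ sin φ₂ − sin φ₁ cos φ₂ cos Δλ) = 83.94°
Final bearing θ₂ = (initial bearing from the destination back to the start) + 180° = 51.04°
Δθ = θ₂ − θ₁ = -32.9°

-32.9°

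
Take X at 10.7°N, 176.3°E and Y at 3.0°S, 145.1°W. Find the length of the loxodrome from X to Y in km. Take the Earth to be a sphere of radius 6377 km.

Δψ = ln[tan(π/4+φ₂/2)/tan(π/4+φ₁/2)] = -0.2402;  Δφ = -0.2391 rad,  Δλ = +0.6737 rad
q = Δφ/Δψ = 0.9953
d = R·√(Δφ² + q²Δλ²) = 6377·0.71191 = 4540 km

4540 km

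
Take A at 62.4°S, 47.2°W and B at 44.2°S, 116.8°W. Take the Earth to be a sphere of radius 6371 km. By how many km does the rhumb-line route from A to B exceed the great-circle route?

205 km

Great circle: cos σ = sin φ₁ sin φ₂ + cos φ₁ cos φ₂ cos Δλ,  σ = 0.7472 rad → d_gc = 4760.3 km
Rhumb line: Δψ = +0.5422, q = Δφ/Δψ = 0.5859, d_rh = R√(Δφ²+q²Δλ²) = 4965.2 km
Excess = 4965.2 − 4760.3 = 204.9 ≈ 205 km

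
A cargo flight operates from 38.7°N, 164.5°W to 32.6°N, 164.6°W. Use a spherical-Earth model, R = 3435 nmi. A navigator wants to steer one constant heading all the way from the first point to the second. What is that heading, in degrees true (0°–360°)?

180.8°

Meridional parts: M(φ₁)=+0.7336, M(φ₂)=+0.6024 → ΔM = -0.1311;  Δλ = -0.0017 rad
tan C = Δλ / ΔM = +0.0133 → C = 180.76°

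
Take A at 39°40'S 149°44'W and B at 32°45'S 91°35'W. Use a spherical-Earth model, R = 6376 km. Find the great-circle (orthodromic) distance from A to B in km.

Haversine: a = sin²(Δφ/2)+cos φ₁ cos φ₂ sin²(Δλ/2) = 0.15652;  σ = 2·atan2(√a,√(1−a))
σ = 46.611° → d = Rσ = 6376·0.81351 = 5187 km

5187 km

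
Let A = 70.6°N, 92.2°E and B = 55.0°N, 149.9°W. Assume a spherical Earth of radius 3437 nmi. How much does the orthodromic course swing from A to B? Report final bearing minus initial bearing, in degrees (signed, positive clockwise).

Initial bearing θ₁ = atan2(sin Δλ cos φ₂, cos φ₁ sin φ₂ − sin φ₁ cos φ₂ cos Δλ) = 43.98°
Final bearing θ₂ = (initial bearing from the destination back to the start) + 180° = 156.29°
Δθ = θ₂ − θ₁ = +112.3°

+112.3°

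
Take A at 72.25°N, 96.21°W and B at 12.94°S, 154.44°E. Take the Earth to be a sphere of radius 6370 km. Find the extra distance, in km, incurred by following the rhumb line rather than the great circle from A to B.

815 km

Great circle: cos σ = sin φ₁ sin φ₂ + cos φ₁ cos φ₂ cos Δλ,  σ = 1.8878 rad → d_gc = 12025.3 km
Rhumb line: Δψ = -2.0847, q = Δφ/Δψ = 0.7132, d_rh = R√(Δφ²+q²Δλ²) = 12840.7 km
Excess = 12840.7 − 12025.3 = 815.4 ≈ 815 km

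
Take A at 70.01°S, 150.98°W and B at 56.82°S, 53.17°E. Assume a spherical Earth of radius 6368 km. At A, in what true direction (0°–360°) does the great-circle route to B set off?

196.5°

θ = atan2( sin Δλ·cos φ₂ ,  cos φ₁ sin φ₂ − sin φ₁ cos φ₂ cos Δλ )
  = atan2(-0.2239, -0.7554) = 196.51°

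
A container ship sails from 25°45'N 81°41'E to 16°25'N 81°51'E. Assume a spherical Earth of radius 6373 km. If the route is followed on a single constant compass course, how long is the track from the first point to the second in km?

1038 km

Rhumb course C = atan2(Δλ, Δψ) with Δψ = ln[tan(π/4+φ₂/2)/tan(π/4+φ₁/2)] = -0.1748, Δλ = +0.0029 → C = 179.05°
d = R·|Δφ| / |cos C| = 6373·0.16290 / 0.99986 = 1038 km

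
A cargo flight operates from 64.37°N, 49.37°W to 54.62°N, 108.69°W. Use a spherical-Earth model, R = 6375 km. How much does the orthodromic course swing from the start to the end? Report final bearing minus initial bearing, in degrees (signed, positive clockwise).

Initial bearing θ₁ = atan2(sin Δλ cos φ₂, cos φ₁ sin φ₂ − sin φ₁ cos φ₂ cos Δλ) = 279.83°
Final bearing θ₂ = (initial bearing from the destination back to the start) + 180° = 227.40°
Δθ = θ₂ − θ₁ = -52.4°

-52.4°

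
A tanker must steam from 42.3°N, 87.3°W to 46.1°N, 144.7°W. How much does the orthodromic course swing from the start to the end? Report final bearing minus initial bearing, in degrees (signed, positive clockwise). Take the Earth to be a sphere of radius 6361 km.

At departure: θ₁ = atan2(sin Δλ cos φ₂, cos φ₁ sin φ₂ − sin φ₁ cos φ₂ cos Δλ) = 295.73°
At arrival: θ₂ = atan2(sin Δλ cos φ₁, −cos φ₂ sin φ₁ + sin φ₂ cos φ₁ cos Δλ) = 253.93°
Δθ = θ₂ − θ₁ = -41.8°

-41.8°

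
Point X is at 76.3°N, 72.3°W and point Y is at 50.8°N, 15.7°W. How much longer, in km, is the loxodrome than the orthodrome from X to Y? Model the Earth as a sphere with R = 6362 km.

Great circle: cos σ = sin φ₁ sin φ₂ + cos φ₁ cos φ₂ cos Δλ,  σ = 0.5821 rad → d_gc = 3703.5 km
Rhumb line: Δψ = -1.0866, q = Δφ/Δψ = 0.4096, d_rh = R√(Δφ²+q²Δλ²) = 3826.7 km
Excess = 3826.7 − 3703.5 = 123.2 ≈ 123 km

123 km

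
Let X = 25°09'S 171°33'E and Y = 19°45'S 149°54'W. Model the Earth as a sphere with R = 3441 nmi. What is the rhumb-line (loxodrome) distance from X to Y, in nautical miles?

Δψ = ln[tan(π/4+φ₂/2)/tan(π/4+φ₁/2)] = +0.1020;  Δφ = +0.0942 rad,  Δλ = +0.6728 rad
q = Δφ/Δψ = 0.9238
d = R·√(Δφ² + q²Δλ²) = 3441·0.62863 = 2163 nmi

2163 nmi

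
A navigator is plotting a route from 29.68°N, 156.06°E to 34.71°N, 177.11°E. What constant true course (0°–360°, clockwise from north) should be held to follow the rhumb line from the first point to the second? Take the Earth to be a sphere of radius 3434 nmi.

74.2°

Δψ = ln[tan(π/4+φ₂/2)/tan(π/4+φ₁/2)] = +0.1038
Δλ = +0.3674 rad (taken the short way round)
course = atan2(Δλ, Δψ) = 74.22°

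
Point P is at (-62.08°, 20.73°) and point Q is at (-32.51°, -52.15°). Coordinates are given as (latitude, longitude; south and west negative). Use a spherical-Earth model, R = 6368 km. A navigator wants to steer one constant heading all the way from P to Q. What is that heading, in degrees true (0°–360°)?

Meridional parts: M(φ₁)=-1.3920, M(φ₂)=-0.6006 → ΔM = +0.7914;  Δλ = -1.2720 rad
tan C = Δλ / ΔM = -1.6073 → C = 301.89°

301.9°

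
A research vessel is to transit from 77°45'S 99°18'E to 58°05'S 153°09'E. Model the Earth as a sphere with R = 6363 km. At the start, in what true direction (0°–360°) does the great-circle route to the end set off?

73.7°

θ = atan2( sin Δλ·cos φ₂ ,  cos φ₁ sin φ₂ − sin φ₁ cos φ₂ cos Δλ )
  = atan2(+0.4269, +0.1247) = 73.72°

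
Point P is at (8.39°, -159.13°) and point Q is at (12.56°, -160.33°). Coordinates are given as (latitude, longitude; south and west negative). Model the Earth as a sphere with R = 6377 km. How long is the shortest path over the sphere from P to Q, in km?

Haversine: a = sin²(Δφ/2)+cos φ₁ cos φ₂ sin²(Δλ/2) = 0.00143;  σ = 2·atan2(√a,√(1−a))
σ = 4.334° → d = Rσ = 6377·0.07564 = 482 km

482 km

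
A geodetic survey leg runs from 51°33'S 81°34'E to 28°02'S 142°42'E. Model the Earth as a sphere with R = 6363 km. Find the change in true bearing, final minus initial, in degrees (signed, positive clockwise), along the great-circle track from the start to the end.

Initial bearing θ₁ = atan2(sin Δλ cos φ₂, cos φ₁ sin φ₂ − sin φ₁ cos φ₂ cos Δλ) = 86.93°
Final bearing θ₂ = (initial bearing from the destination back to the start) + 180° = 44.71°
Δθ = θ₂ − θ₁ = -42.2°

-42.2°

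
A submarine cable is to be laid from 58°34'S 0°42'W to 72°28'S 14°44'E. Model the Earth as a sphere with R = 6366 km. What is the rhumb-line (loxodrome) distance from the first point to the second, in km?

Δψ = ln[tan(π/4+φ₂/2)/tan(π/4+φ₁/2)] = -0.6014;  Δφ = -0.2426 rad,  Δλ = +0.2694 rad
q = Δφ/Δψ = 0.4034
d = R·√(Δφ² + q²Δλ²) = 6366·0.26582 = 1692 km

1692 km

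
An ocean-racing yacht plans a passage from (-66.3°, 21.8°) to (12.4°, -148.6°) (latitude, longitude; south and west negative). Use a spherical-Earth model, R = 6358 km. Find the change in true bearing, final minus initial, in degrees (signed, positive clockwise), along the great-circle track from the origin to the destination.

At departure: θ₁ = atan2(sin Δλ cos φ₂, cos φ₁ sin φ₂ − sin φ₁ cos φ₂ cos Δλ) = 191.57°
At arrival: θ₂ = atan2(sin Δλ cos φ₁, −cos φ₂ sin φ₁ + sin φ₂ cos φ₁ cos Δλ) = 355.26°
Δθ = θ₂ − θ₁ = +163.7°

+163.7°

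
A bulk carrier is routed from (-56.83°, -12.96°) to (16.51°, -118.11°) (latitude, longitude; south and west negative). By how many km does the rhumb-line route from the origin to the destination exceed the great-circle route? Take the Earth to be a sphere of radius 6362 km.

Great circle: cos σ = sin φ₁ sin φ₂ + cos φ₁ cos φ₂ cos Δλ,  σ = 1.9552 rad → d_gc = 12438.7 km
Rhumb line: Δψ = +1.5035, q = Δφ/Δψ = 0.8514, d_rh = R√(Δφ²+q²Δλ²) = 12850.3 km
Excess = 12850.3 − 12438.7 = 411.6 ≈ 412 km

412 km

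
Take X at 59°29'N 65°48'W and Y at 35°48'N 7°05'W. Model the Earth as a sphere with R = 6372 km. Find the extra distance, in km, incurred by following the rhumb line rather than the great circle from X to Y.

Great circle: cos σ = sin φ₁ sin φ₂ + cos φ₁ cos φ₂ cos Δλ,  σ = 0.7702 rad → d_gc = 4907.5 km
Rhumb line: Δψ = -0.6291, q = Δφ/Δψ = 0.6571, d_rh = R√(Δφ²+q²Δλ²) = 5034.5 km
Excess = 5034.5 − 4907.5 = 127.0 ≈ 127 km

127 km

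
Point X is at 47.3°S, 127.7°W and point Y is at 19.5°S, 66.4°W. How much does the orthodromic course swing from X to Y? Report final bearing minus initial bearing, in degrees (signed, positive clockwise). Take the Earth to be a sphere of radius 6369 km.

-37.1°

Initial bearing θ₁ = atan2(sin Δλ cos φ₂, cos φ₁ sin φ₂ − sin φ₁ cos φ₂ cos Δλ) = 82.67°
Final bearing θ₂ = (initial bearing from the destination back to the start) + 180° = 45.52°
Δθ = θ₂ − θ₁ = -37.1°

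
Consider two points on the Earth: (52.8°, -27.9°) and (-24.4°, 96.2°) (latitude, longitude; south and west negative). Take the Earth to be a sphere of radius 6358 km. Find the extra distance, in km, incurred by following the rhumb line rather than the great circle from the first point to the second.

474 km

Great circle: cos σ = sin φ₁ sin φ₂ + cos φ₁ cos φ₂ cos Δλ,  σ = 2.2624 rad → d_gc = 14384.04 km
Rhumb line: Δψ = -1.5284, q = Δφ/Δψ = 0.8816, d_rh = R√(Δφ²+q²Δλ²) = 14858.51 km
Excess = 14858.51 − 14384.04 = 474.47 ≈ 474 km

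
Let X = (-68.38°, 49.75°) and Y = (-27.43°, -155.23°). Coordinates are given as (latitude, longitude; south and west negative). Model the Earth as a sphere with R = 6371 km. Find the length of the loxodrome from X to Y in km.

11575 km

Rhumb course C = atan2(Δλ, Δψ) with Δψ = ln[tan(π/4+φ₂/2)/tan(π/4+φ₁/2)] = +1.1576, Δλ = +2.7056 → C = 66.84°
d = R·|Δφ| / |cos C| = 6371·0.71471 / 0.39337 = 11575 km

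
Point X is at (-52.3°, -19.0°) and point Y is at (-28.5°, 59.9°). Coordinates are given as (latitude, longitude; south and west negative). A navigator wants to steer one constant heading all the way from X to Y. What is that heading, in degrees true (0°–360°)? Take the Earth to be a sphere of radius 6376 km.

68.0°

Meridional parts: M(φ₁)=-1.0747, M(φ₂)=-0.5193 → ΔM = +0.5554;  Δλ = +1.3771 rad
tan C = Δλ / ΔM = +2.4794 → C = 68.03°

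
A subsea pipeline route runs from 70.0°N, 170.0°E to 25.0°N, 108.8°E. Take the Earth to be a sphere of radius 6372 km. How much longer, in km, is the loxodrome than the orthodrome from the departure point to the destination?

183 km

Great circle: cos σ = sin φ₁ sin φ₂ + cos φ₁ cos φ₂ cos Δλ,  σ = 0.9927 rad → d_gc = 6325.24 km
Rhumb line: Δψ = -1.2845, q = Δφ/Δψ = 0.6114, d_rh = R√(Δφ²+q²Δλ²) = 6508.72 km
Excess = 6508.72 − 6325.24 = 183.48 ≈ 183 km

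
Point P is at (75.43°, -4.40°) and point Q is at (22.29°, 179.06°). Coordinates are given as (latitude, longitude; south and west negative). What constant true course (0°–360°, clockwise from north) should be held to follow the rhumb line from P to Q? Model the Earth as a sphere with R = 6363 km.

241.7°

Δψ = ln[tan(π/4+φ₂/2)/tan(π/4+φ₁/2)] = -1.6578
Δλ = -3.0812 rad (taken the short way round)
course = atan2(Δλ, Δψ) = 241.72°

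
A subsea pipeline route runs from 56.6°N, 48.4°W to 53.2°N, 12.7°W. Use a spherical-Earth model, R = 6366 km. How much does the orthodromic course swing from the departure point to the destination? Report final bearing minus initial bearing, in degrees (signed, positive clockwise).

+29.5°

At departure: θ₁ = atan2(sin Δλ cos φ₂, cos φ₁ sin φ₂ − sin φ₁ cos φ₂ cos Δλ) = 84.34°
At arrival: θ₂ = atan2(sin Δλ cos φ₁, −cos φ₂ sin φ₁ + sin φ₂ cos φ₁ cos Δλ) = 113.87°
Δθ = θ₂ − θ₁ = +29.5°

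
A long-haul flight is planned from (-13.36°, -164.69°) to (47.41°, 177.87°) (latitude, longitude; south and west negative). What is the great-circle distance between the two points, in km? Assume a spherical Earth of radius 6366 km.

Haversine: a = sin²(Δφ/2)+cos φ₁ cos φ₂ sin²(Δλ/2) = 0.27098;  σ = 2·atan2(√a,√(1−a))
σ = 62.739° → d = Rσ = 6366·1.09500 = 6971 km

6971 km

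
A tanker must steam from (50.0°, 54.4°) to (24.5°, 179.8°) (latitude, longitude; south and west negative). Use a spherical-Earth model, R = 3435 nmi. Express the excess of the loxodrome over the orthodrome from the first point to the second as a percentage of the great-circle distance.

11.0%

Great circle: σ = 1.5920 rad → d_gc = Rσ = 5468.4 nmi
Rhumb: Δφ = -0.4451, Δλ = +2.1886, Δψ = -0.5694, q = Δφ/Δψ = 0.7816 → d_rh = R√(Δφ²+q²Δλ²) = 6071.7 nmi
Excess = (6071.7 − 5468.4) / 5468.4 = 603.3 / 5468.4 = 11.03% ≈ 11.0%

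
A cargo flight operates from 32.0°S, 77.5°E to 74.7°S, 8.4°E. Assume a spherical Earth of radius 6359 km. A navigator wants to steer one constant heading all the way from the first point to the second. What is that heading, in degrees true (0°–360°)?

Meridional parts: M(φ₁)=-0.5900, M(φ₂)=-2.0076 → ΔM = -1.4175;  Δλ = -1.2060 rad
tan C = Δλ / ΔM = +0.8508 → C = 220.39°

220.4°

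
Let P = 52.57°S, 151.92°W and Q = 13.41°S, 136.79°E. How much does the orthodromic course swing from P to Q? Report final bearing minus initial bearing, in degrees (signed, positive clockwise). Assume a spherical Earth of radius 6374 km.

At departure: θ₁ = atan2(sin Δλ cos φ₂, cos φ₁ sin φ₂ − sin φ₁ cos φ₂ cos Δλ) = 276.61°
At arrival: θ₂ = atan2(sin Δλ cos φ₁, −cos φ₂ sin φ₁ + sin φ₂ cos φ₁ cos Δλ) = 321.63°
Δθ = θ₂ − θ₁ = +45.0°

+45.0°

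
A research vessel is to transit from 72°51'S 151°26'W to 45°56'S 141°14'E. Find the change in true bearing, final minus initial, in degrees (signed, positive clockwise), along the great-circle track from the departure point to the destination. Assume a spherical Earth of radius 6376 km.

+61.0°

At departure: θ₁ = atan2(sin Δλ cos φ₂, cos φ₁ sin φ₂ − sin φ₁ cos φ₂ cos Δλ) = 273.94°
At arrival: θ₂ = atan2(sin Δλ cos φ₁, −cos φ₂ sin φ₁ + sin φ₂ cos φ₁ cos Δλ) = 334.98°
Δθ = θ₂ − θ₁ = +61.0°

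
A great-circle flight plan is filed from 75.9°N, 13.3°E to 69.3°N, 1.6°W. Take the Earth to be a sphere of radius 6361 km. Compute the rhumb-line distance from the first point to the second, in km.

Rhumb course C = atan2(Δλ, Δψ) with Δψ = ln[tan(π/4+φ₂/2)/tan(π/4+φ₁/2)] = -0.3899, Δλ = -0.2601 → C = 213.71°
d = R·|Δφ| / |cos C| = 6361·0.11519 / 0.83190 = 881 km

881 km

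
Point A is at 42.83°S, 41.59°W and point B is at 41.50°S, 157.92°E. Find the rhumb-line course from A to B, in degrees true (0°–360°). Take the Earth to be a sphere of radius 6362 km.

Δψ = ln[tan(π/4+φ₂/2)/tan(π/4+φ₁/2)] = +0.0313
Δλ = -2.8011 rad (taken the short way round)
course = atan2(Δλ, Δψ) = 270.64°

270.6°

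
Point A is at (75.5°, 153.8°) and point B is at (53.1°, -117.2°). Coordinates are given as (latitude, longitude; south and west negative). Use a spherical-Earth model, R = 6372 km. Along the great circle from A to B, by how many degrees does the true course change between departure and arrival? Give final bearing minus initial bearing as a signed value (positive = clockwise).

Initial bearing θ₁ = atan2(sin Δλ cos φ₂, cos φ₁ sin φ₂ − sin φ₁ cos φ₂ cos Δλ) = 72.43°
Final bearing θ₂ = (initial bearing from the destination back to the start) + 180° = 156.57°
Δθ = θ₂ − θ₁ = +84.1°

+84.1°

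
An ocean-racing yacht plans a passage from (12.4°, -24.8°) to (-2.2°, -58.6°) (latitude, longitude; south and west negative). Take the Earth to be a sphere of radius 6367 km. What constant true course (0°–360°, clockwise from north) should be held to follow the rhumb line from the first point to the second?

Δψ = ln[tan(π/4+φ₂/2)/tan(π/4+φ₁/2)] = -0.2565
Δλ = -0.5899 rad (taken the short way round)
course = atan2(Δλ, Δψ) = 246.50°

246.5°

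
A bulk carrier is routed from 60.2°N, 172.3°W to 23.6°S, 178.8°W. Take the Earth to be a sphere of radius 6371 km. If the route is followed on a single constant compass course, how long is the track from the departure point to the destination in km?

Rhumb course C = atan2(Δλ, Δψ) with Δψ = ln[tan(π/4+φ₂/2)/tan(π/4+φ₁/2)] = -1.7480, Δλ = -0.1134 → C = 183.71°
d = R·|Δφ| / |cos C| = 6371·1.46259 / 0.99790 = 9338 km

9338 km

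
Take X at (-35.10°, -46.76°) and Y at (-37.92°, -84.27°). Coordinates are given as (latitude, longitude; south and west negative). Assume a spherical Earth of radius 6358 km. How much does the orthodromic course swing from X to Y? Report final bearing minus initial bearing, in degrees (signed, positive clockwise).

+22.8°

At departure: θ₁ = atan2(sin Δλ cos φ₂, cos φ₁ sin φ₂ − sin φ₁ cos φ₂ cos Δλ) = 253.42°
At arrival: θ₂ = atan2(sin Δλ cos φ₁, −cos φ₂ sin φ₁ + sin φ₂ cos φ₁ cos Δλ) = 276.27°
Δθ = θ₂ − θ₁ = +22.8°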